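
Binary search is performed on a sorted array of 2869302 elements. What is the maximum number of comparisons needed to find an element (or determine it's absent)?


Binary search halves the search space each comparison:
  Step 1: search space = 2869302 -> 1434651
  Step 2: search space = 1434651 -> 717325
  Step 3: search space = 717325 -> 358662
  Step 4: search space = 358662 -> 179331
  Step 5: search space = 179331 -> 89665
  Step 6: search space = 89665 -> 44832
  Step 7: search space = 44832 -> 22416
  Step 8: search space = 22416 -> 11208
  Step 9: search space = 11208 -> 5604
  Step 10: search space = 5604 -> 2802
  Step 11: search space = 2802 -> 1401
  Step 12: search space = 1401 -> 700
  Step 13: search space = 700 -> 350
  Step 14: search space = 350 -> 175
  Step 15: search space = 175 -> 87
  Step 16: search space = 87 -> 43
  Step 17: search space = 43 -> 21
  Step 18: search space = 21 -> 10
  Step 19: search space = 10 -> 5
  Step 20: search space = 5 -> 2
  Step 21: search space = 2 -> 1
  Step 22: search space = 1 (final check)
Maximum comparisons = floor(log2(2869302)) + 1 = 21 + 1 = 22


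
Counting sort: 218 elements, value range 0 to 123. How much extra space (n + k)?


n = 218 (output array)
k = 124 (count array for 124 distinct values)
Extra space = 218 + 124 = 342


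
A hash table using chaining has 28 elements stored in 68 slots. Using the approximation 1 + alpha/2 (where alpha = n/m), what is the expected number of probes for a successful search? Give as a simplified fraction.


Load factor alpha = n/m = 28/68
Expected probes = 1 + alpha/2 = 1 + 28/(2*68)
= 1 + 28/136
= 136/136 + 28/136
= 164/136
Simplify: 41/34


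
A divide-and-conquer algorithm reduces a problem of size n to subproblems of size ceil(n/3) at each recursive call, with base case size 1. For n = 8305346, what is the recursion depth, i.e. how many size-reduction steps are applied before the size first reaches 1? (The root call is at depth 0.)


Each step divides the size by 3 (rounding up); after k steps the size is ceil(n/3^k), which equals 1 exactly when 3^k >= n.
So the depth is the smallest k with 3^k >= 8305346, i.e. ceil(log_3(8305346)).
3^14 = 4782969 < 8305346 <= 14348907 = 3^15
Recursion depth = 15


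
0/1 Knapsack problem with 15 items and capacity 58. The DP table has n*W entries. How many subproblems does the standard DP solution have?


The DP table is indexed by (item, capacity).
Rows: 15 items
Columns: 58 capacity values (1 to W)
Total subproblems = 15 * 58 = 870


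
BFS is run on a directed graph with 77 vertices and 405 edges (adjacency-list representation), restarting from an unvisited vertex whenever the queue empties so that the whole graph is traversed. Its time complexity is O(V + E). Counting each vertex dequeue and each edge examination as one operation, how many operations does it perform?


A full BFS traversal dequeues each vertex exactly once and examines each directed edge exactly once.
V = 77 (vertex processing cost)
E = 405 (edge examination cost)
Total operations proportional to V + E = 77 + 405 = 482


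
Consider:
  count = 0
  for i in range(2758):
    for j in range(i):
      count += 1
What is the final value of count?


For each i, the inner loop runs i times:
  i=0: inner runs 0 times
  i=1: inner runs 1 time
  i=2: inner runs 2 times
  i=3: inner runs 3 times
  i=4: inner runs 4 times
  i=5: inner runs 5 times
  i=6: inner runs 6 times
  i=7: inner runs 7 times
  ...
Total = 0 + 1 + 2 + ... + 2757 = 2758*(2758-1)/2 = 3801903


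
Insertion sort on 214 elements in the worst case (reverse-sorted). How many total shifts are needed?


In the worst case (reverse-sorted), each element shifts past all previous:
  Element 1: 1 shifts
  Element 2: 2 shifts
  Element 3: 3 shifts
  Element 4: 4 shifts
  Element 5: 5 shifts
  ...
  Element 213: 213 shifts
Total = 1 + 2 + ... + 213
= 214*(214-1)/2 = 22791


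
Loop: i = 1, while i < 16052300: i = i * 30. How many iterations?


i multiplies by 30 each step:
i = 1 -> 30 -> 900 -> 27000 -> 810000 -> 24300000 (stop)
Iterations = ceil(log_30(16052300)) = 5


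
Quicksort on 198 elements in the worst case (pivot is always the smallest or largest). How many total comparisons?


In the worst case, each partition step picks the worst pivot:
  Partition 1: 197 comparisons (n-1 elements to compare)
  Partition 2: 196 comparisons
  Partition 3: 195 comparisons
  Partition 4: 194 comparisons
  Partition 5: 193 comparisons
  ...
  Last partition: 0 comparisons
Total = (n-1) + (n-2) + ... + 1 + 0 = n*(n-1)/2
= 198*197/2 = 19503


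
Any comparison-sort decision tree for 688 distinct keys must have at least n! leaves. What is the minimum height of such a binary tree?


A binary decision tree of height h has at most 2^h leaves and needs at least n! of them, so h >= ceil(log2(n!)).
688! is far too large to multiply out, so use Stirling's series:
  ln(n!) ~ n ln n - n + (1/2) ln(2 pi n) + 1/(12n)  (error below 1/(360 n^3), negligible here)
  ln(688) = 6.5337888
  n ln n = 688 * 6.5337888 = 4495.2467
  (1/2) ln(2 pi * 688) = (1/2) ln(4322.8315) = 4.1858
  1/(12*688) = 0.0001
  ln(688!) ~ 4495.2467 - 688 + 4.1858 + 0.0001 = 3811.4326
Convert to base 2: log2(688!) = 3811.4326 / ln 2 = 3811.4326 / 0.69314718 = 5498.7349
ceil(5498.7349) = 5499


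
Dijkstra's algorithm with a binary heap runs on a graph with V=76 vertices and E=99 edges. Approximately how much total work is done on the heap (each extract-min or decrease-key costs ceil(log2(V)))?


Dijkstra with a binary heap: each vertex is extracted once, each edge may relax once.
Each heap operation costs O(log V).
V + E = 76 + 99 = 175
ceil(log2(76)) = 7 (since 2^6 = 64 < 76 <= 128 = 2^7)
Total heap work = (V+E) * ceil(log2(V)) = 175 * 7 = 1225


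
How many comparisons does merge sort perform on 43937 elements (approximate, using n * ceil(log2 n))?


Recursion depth: ceil(log2(43937)) = 16
Each recursion level merges n = 43937 elements
Total = 43937 * 16 = 702992


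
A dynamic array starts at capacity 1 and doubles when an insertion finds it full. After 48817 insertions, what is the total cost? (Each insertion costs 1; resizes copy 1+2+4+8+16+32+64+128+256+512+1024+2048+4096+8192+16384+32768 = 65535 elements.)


Insertion cost: 48817 (one per element)
Resizes occur just before inserting elements 2, 3, 5, 9, ...
Elements copied at each resize: 1 + 2 + 4 + 8 + 16 + 32 + 64 + 128 + 256 + 512 + 1024 + 2048 + 4096 + 8192 + 16384 + 32768
Sum of copies = 65535 (geometric series: 2^k - 1)
Total = 48817 + 65535 = 114352


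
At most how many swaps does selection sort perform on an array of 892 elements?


Each of the 891 passes places one element in its final position.
Pass 1: swap minimum into position 0
Pass 2: swap minimum of remaining into position 1
...
Pass 891: last two elements, one swap
Maximum swaps = 892 - 1 = 891


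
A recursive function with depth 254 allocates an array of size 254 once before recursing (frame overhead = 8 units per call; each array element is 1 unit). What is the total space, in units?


Array allocation: 254 units (allocated once)
Stack frames: 254 deep * 8 per frame = 2032 units
Total = 254 + 2032 = 2286


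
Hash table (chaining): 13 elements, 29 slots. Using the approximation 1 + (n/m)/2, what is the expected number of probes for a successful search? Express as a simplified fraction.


Computing expected probes:
alpha = 13/29
= 1 + alpha/2
= 1 + 13/(2*29)
= (2*29 + 13) / (2*29)
= 71/58


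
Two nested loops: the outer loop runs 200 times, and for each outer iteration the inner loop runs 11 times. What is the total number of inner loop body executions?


Outer loop: 200 iterations
Inner loop: 11 iterations per outer iteration
Total = 200 * 11 = 2200


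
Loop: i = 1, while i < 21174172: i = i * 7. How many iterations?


i multiplies by 7 each step:
i = 1 -> 7 -> 49 -> 343 -> 2401 -> 16807 -> 117649 -> 823543 -> 5764801 -> 40353607 (stop)
Iterations = ceil(log_7(21174172)) = 9


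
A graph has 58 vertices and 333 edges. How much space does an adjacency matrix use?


Adjacency matrix: V x V grid of entries
Space = V^2 = 58^2 = 58 * 58 = 3364


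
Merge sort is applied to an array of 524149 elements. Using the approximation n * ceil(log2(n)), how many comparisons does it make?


Merge sort divides the array into halves recursively.
Number of levels = ceil(log2(524149)) = 19
At each level, approximately n = 524149 comparisons are needed for merging.
Total comparisons ~ n * ceil(log2(n)) = 524149 * 19 = 9958831


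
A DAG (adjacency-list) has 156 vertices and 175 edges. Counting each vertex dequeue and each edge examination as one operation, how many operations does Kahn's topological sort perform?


V = 156 (vertex processing)
E = 175 (edge processing)
V + E = 156 + 175 = 331


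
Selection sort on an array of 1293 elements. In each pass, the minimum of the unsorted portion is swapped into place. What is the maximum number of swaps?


Selection sort performs one swap per pass:
  Pass 1: find min in positions 0 to 1292, swap with position 0
  Pass 2: find min in positions 1 to 1292, swap with position 1
  Pass 3: find min in positions 2 to 1292, swap with position 2
  Pass 4: find min in positions 3 to 1292, swap with position 3
  Pass 5: find min in positions 4 to 1292, swap with position 4
  ... (1287 more passes)
Total passes (and swaps) = n - 1 = 1293 - 1 = 1292


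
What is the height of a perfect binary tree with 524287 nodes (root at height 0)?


A perfect binary tree with 524287 nodes:
  524287 = 2^19 - 1
  Levels: 0, 1, ..., 18
  Height = 18


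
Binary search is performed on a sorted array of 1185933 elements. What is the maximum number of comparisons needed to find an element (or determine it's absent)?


Binary search halves the search space each comparison:
  Step 1: search space = 1185933 -> 592966
  Step 2: search space = 592966 -> 296483
  Step 3: search space = 296483 -> 148241
  Step 4: search space = 148241 -> 74120
  Step 5: search space = 74120 -> 37060
  Step 6: search space = 37060 -> 18530
  Step 7: search space = 18530 -> 9265
  Step 8: search space = 9265 -> 4632
  Step 9: search space = 4632 -> 2316
  Step 10: search space = 2316 -> 1158
  Step 11: search space = 1158 -> 579
  Step 12: search space = 579 -> 289
  Step 13: search space = 289 -> 144
  Step 14: search space = 144 -> 72
  Step 15: search space = 72 -> 36
  Step 16: search space = 36 -> 18
  Step 17: search space = 18 -> 9
  Step 18: search space = 9 -> 4
  Step 19: search space = 4 -> 2
  Step 20: search space = 2 -> 1
  Step 21: search space = 1 (final check)
Maximum comparisons = floor(log2(1185933)) + 1 = 20 + 1 = 21


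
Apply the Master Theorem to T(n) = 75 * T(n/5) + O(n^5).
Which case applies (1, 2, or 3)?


The Master Theorem: T(n) = a*T(n/b) + O(n^c)
  a = 75, b = 5, c = 5
log_b(a) = log_5(75) ~ 2.683
Compare b^c with a: 5^5 = 3125 > 75, so c > log_b(a).
Since c > log_b(a), Case 3 applies.
T(n) = O(n^5)
Master Theorem case = 3


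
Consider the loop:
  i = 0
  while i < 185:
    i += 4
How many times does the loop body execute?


Starting at i = 0, each iteration adds 4.
Iterations until i >= 185:
  Iteration 1: i = 0 -> i = 4
  Iteration 2: i = 4 -> i = 8
  Iteration 3: i = 8 -> i = 12
  Iteration 4: i = 12 -> i = 16
  Iteration 5: i = 16 -> i = 20
  Iteration 6: i = 20 -> i = 24
  Iteration 7: i = 24 -> i = 28
  Iteration 8: i = 28 -> i = 32
  ... continuing ...
Total iterations = ceil(185/4) = 47


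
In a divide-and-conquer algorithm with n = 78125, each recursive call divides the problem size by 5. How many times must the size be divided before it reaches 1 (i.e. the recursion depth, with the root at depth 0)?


Number of divisions = log_5(78125)
Sizes: 78125 -> 15625 -> 3125 -> 625 -> 125 -> 25 -> 5 -> 1 (7 divisions)
Recursion depth = 7


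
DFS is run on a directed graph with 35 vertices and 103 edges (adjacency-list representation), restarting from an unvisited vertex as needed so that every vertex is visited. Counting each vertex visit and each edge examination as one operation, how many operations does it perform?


A full DFS traversal processes each vertex exactly once (push/pop on stack).
Each directed edge is examined once.
V = 35, E = 103
V + E = 138


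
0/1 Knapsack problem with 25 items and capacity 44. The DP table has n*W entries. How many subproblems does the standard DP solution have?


The DP table is indexed by (item, capacity).
Rows: 25 items
Columns: 44 capacity values (1 to W)
Total subproblems = 25 * 44 = 1100


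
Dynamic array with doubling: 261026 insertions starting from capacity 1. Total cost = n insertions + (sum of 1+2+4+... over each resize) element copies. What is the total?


n = 261026
Insertion costs: 261026
Resizes copy 1, 2, 4, ... up to the largest power of 2 that is <= n-1 = 261025, i.e. 131072.
Copy costs = 1 + 2 + 4 + 8 + 16 + 32 + 64 + 128 + 256 + 512 + 1024 + 2048 + 4096 + 8192 + 16384 + 32768 + 65536 + 131072 = 262143
Total = 261026 + 262143 = 523169


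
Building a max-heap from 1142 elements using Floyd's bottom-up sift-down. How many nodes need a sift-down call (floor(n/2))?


In a heap of 1142 elements (0-indexed array):
  Last element index: 1141
  Parent of last element: floor((1141 - 1) / 2) = 570
  Internal nodes: indices 0 to 570
  Count = floor(1142/2) = 571


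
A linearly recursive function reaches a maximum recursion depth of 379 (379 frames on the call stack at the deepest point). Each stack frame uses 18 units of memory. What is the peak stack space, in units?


Maximum recursion depth = 379 frames
Memory per frame = 18 units
Total stack space = depth * frame_size
= 379 * 18 = 6822


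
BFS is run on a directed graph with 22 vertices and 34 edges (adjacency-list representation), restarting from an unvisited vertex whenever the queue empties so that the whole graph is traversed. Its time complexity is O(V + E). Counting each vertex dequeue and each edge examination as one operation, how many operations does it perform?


A full BFS traversal dequeues each vertex exactly once and examines each directed edge exactly once.
V = 22 (vertex processing cost)
E = 34 (edge examination cost)
Total operations proportional to V + E = 22 + 34 = 56


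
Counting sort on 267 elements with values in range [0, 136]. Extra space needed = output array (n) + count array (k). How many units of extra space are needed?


Output array size: 267 (to store sorted result)
Count array size: 137 (one slot per possible value, range 0 to 136)
Total extra space = 267 + 137 = 404


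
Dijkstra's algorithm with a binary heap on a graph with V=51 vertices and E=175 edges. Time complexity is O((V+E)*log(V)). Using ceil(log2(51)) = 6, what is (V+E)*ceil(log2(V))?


Dijkstra with a binary heap: each vertex is extracted once, each edge may relax once.
Each heap operation costs O(log V).
V + E = 51 + 175 = 226
ceil(log2(51)) = 6 (since 2^5 = 32 < 51 <= 64 = 2^6)
Total heap work = (V+E) * ceil(log2(V)) = 226 * 6 = 1356


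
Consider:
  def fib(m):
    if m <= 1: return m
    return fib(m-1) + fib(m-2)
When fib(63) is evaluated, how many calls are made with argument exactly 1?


Let N(m) = number of times fib(m) is called while evaluating fib(63).
N(63) = 1 (the initial call).
N(62) = 1 (only fib(63) calls it).
For 1 <= m <= 61: fib(m) is called by fib(m+1) and fib(m+2), so
  N(m) = N(m+1) + N(m+2).
fib(0) is called only by fib(2), so N(0) = N(2).
Walk down from m=63:
  N(63)=1, N(62)=1, N(61)=2, N(60)=3, N(59)=5, N(58)=8, N(57)=13, N(56)=21, N(55)=34, N(54)=55, N(53)=89, N(52)=144, N(51)=233, N(50)=377, N(49)=610, N(48)=987, N(47)=1597, N(46)=2584, N(45)=4181, N(44)=6765, N(43)=10946, N(42)=17711, N(41)=28657, N(40)=46368, N(39)=75025, N(38)=121393, N(37)=196418, N(36)=317811, N(35)=514229, N(34)=832040, N(33)=1346269, N(32)=2178309, N(31)=3524578, N(30)=5702887, N(29)=9227465, N(28)=14930352, N(27)=24157817, N(26)=39088169, N(25)=63245986, N(24)=102334155, N(23)=165580141, N(22)=267914296, N(21)=433494437, N(20)=701408733, N(19)=1134903170, N(18)=1836311903, N(17)=2971215073, N(16)=4807526976, N(15)=7778742049, N(14)=12586269025, N(13)=20365011074, N(12)=32951280099, N(11)=53316291173, N(10)=86267571272, N(9)=139583862445, N(8)=225851433717, N(7)=365435296162, N(6)=591286729879, N(5)=956722026041, N(4)=1548008755920, N(3)=2504730781961, N(2)=4052739537881, N(1)=6557470319842
N(1) = 6557470319842


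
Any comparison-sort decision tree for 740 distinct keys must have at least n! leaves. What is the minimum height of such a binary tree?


A binary decision tree of height h has at most 2^h leaves and needs at least n! of them, so h >= ceil(log2(n!)).
740! is far too large to multiply out, so use Stirling's series:
  ln(n!) ~ n ln n - n + (1/2) ln(2 pi n) + 1/(12n)  (error below 1/(360 n^3), negligible here)
  ln(740) = 6.6066502
  n ln n = 740 * 6.6066502 = 4888.9211
  (1/2) ln(2 pi * 740) = (1/2) ln(4649.5571) = 4.2223
  1/(12*740) = 0.0001
  ln(740!) ~ 4888.9211 - 740 + 4.2223 + 0.0001 = 4153.1435
Convert to base 2: log2(740!) = 4153.1435 / ln 2 = 4153.1435 / 0.69314718 = 5991.7195
ceil(5991.7195) = 5992


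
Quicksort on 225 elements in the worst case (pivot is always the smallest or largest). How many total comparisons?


In the worst case, each partition step picks the worst pivot:
  Partition 1: 224 comparisons (n-1 elements to compare)
  Partition 2: 223 comparisons
  Partition 3: 222 comparisons
  Partition 4: 221 comparisons
  Partition 5: 220 comparisons
  ...
  Last partition: 0 comparisons
Total = (n-1) + (n-2) + ... + 1 + 0 = n*(n-1)/2
= 225*224/2 = 25200


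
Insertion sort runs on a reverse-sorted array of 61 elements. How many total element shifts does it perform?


Sum of shifts = 1 + 2 + 3 + ... + 60
= 61 * 60 / 2
= 3660 / 2
= 1830


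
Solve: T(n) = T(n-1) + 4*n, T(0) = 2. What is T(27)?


Expanding the recurrence:
T(27) = T(26) + 4*27
       = T(25) + 4*26 + 4*27
       ...
       = T(0) + 4*(1 + 2 + ... + 27)
       = 2 + 4 * 27*28/2
       = 2 + 4 * 378
       = 2 + 1512 = 1514


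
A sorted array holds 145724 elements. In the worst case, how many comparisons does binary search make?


Halving sequence: 145724 -> 72862 -> 36431 -> 18215 -> 9107 -> 4553 -> 2276 -> 1138 -> 569 -> 284 -> 142 -> 71 -> 35 -> 17 -> 8 -> 4 -> 2 -> 1
Number of halvings = 17
Max comparisons = 17 + 1 = 18


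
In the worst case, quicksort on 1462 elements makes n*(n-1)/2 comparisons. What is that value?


Sum of comparisons per partition:
1461 + 1460 + ... + 1 + 0
= 1462 * (1462 - 1) / 2
= 1462 * 1461 / 2
= 1067991


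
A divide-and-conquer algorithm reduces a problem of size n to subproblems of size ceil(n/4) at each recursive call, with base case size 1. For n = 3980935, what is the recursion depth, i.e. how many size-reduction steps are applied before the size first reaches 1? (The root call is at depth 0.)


Each step divides the size by 4 (rounding up); after k steps the size is ceil(n/4^k), which equals 1 exactly when 4^k >= n.
So the depth is the smallest k with 4^k >= 3980935, i.e. ceil(log_4(3980935)).
4^10 = 1048576 < 3980935 <= 4194304 = 4^11
Recursion depth = 11


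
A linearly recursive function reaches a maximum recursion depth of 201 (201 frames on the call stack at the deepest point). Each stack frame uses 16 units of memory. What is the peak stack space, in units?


Maximum recursion depth = 201 frames
Memory per frame = 16 units
Total stack space = depth * frame_size
= 201 * 16 = 3216


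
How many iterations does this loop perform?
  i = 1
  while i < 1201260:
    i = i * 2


The loop variable doubles each iteration:
i = 1 -> 2 -> 4 -> 8 -> 16 -> 32 -> 64 -> 128 -> 256 -> 512 -> 1024 -> 2048 -> 4096 -> 8192 -> 16384 -> 32768 -> 65536 -> 131072 -> 262144 -> 524288 -> 1048576 -> 2097152 (stop, 2097152 >= 1201260)
Number of doublings = ceil(log2(1201260)) = 21


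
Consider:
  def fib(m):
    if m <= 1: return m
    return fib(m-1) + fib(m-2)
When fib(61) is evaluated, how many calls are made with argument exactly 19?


Let N(m) = number of times fib(m) is called while evaluating fib(61).
N(61) = 1 (the initial call).
N(60) = 1 (only fib(61) calls it).
For 1 <= m <= 59: fib(m) is called by fib(m+1) and fib(m+2), so
  N(m) = N(m+1) + N(m+2).
fib(0) is called only by fib(2), so N(0) = N(2).
Walk down from m=61:
  N(61)=1, N(60)=1, N(59)=2, N(58)=3, N(57)=5, N(56)=8, N(55)=13, N(54)=21, N(53)=34, N(52)=55, N(51)=89, N(50)=144, N(49)=233, N(48)=377, N(47)=610, N(46)=987, N(45)=1597, N(44)=2584, N(43)=4181, N(42)=6765, N(41)=10946, N(40)=17711, N(39)=28657, N(38)=46368, N(37)=75025, N(36)=121393, N(35)=196418, N(34)=317811, N(33)=514229, N(32)=832040, N(31)=1346269, N(30)=2178309, N(29)=3524578, N(28)=5702887, N(27)=9227465, N(26)=14930352, N(25)=24157817, N(24)=39088169, N(23)=63245986, N(22)=102334155, N(21)=165580141, N(20)=267914296, N(19)=433494437
N(19) = 433494437


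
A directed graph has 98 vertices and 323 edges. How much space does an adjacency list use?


Adjacency list: one list head per vertex + one entry per edge
Vertex heads: 98
Edge entries: 323
Total = 98 + 323 = 421


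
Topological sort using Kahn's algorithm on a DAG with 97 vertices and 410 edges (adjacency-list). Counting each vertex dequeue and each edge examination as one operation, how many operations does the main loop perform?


Kahn's algorithm:
  1. Compute in-degrees: O(V + E)
  2. Process queue: each vertex dequeued once (O(V))
     each edge examined once (O(E))
Total = V + E = 97 + 410 = 507


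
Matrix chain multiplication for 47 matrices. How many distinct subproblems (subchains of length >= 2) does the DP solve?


Subproblems are indexed by (i, j) where i < j.
Number of such pairs = n*(n-1)/2
= 47 * 46 / 2
= 1081


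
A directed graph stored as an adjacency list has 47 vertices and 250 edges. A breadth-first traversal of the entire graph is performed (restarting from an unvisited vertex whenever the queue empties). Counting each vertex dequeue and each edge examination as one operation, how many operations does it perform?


A full BFS traversal dequeues each vertex once and examines each edge once.
Vertex visits: 47
Edge visits: 250
V + E = 47 + 250 = 297


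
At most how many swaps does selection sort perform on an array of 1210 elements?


Each of the 1209 passes places one element in its final position.
Pass 1: swap minimum into position 0
Pass 2: swap minimum of remaining into position 1
...
Pass 1209: last two elements, one swap
Maximum swaps = 1210 - 1 = 1209


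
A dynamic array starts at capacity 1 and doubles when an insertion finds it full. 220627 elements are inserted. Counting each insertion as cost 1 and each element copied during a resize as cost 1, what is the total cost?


n = 220627
Insertion costs: 220627
Resizes copy 1, 2, 4, ... up to the largest power of 2 that is <= n-1 = 220626, i.e. 131072.
Copy costs = 1 + 2 + 4 + 8 + 16 + 32 + 64 + 128 + 256 + 512 + 1024 + 2048 + 4096 + 8192 + 16384 + 32768 + 65536 + 131072 = 262143
Total = 220627 + 262143 = 482770


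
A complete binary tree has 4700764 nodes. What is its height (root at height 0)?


In a complete binary tree, level k holds nodes 2^k .. 2^(k+1)-1 (1-indexed).
Height = floor(log2(n)) = floor(log2(4700764)) = 22
Check: 2^22 = 4194304 <= 4700764 < 8388608 = 2^23


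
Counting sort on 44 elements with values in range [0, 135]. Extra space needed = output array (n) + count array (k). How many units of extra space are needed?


Output array size: 44 (to store sorted result)
Count array size: 136 (one slot per possible value, range 0 to 135)
Total extra space = 44 + 136 = 180


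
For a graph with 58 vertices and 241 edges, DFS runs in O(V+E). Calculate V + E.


A full DFS traversal visits each vertex once and examines each edge once.
V = 58
E = 241
Sum = 58 + 241 = 299


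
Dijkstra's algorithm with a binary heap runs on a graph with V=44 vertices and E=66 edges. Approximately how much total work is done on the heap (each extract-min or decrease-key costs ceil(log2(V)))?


Dijkstra with a binary heap: each vertex is extracted once, each edge may relax once.
Each heap operation costs O(log V).
V + E = 44 + 66 = 110
ceil(log2(44)) = 6 (since 2^5 = 32 < 44 <= 64 = 2^6)
Total heap work = (V+E) * ceil(log2(V)) = 110 * 6 = 660


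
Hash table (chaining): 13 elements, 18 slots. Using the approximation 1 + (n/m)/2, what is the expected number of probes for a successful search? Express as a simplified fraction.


Computing expected probes:
alpha = 13/18
= 1 + alpha/2
= 1 + 13/(2*18)
= (2*18 + 13) / (2*18)
= 49/36


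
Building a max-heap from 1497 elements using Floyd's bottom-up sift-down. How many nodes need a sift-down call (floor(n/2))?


In a heap of 1497 elements (0-indexed array):
  Last element index: 1496
  Parent of last element: floor((1496 - 1) / 2) = 747
  Internal nodes: indices 0 to 747
  Count = floor(1497/2) = 748


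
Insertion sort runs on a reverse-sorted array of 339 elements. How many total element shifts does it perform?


Sum of shifts = 1 + 2 + 3 + ... + 338
= 339 * 338 / 2
= 114582 / 2
= 57291


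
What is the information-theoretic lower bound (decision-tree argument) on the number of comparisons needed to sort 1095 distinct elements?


A binary decision tree of height h has at most 2^h leaves and needs at least n! of them, so h >= ceil(log2(n!)).
1095! is far too large to multiply out, so use Stirling's series:
  ln(n!) ~ n ln n - n + (1/2) ln(2 pi n) + 1/(12n)  (error below 1/(360 n^3), negligible here)
  ln(1095) = 6.9985096
  n ln n = 1095 * 6.9985096 = 7663.3680
  (1/2) ln(2 pi * 1095) = (1/2) ln(6880.0879) = 4.4182
  1/(12*1095) = 0.0001
  ln(1095!) ~ 7663.3680 - 1095 + 4.4182 + 0.0001 = 6572.7863
Convert to base 2: log2(1095!) = 6572.7863 / ln 2 = 6572.7863 / 0.69314718 = 9482.5262
ceil(9482.5262) = 9483


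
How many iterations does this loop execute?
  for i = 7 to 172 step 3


The loop variable i takes values starting at 7 and increments by 3 each iteration.
Sequence: i = 7, 10, 13, 16, 19, 22, 25, 28, 31, ...
The upper bound 172 is inclusive, so the count is floor((last - first) / step) + 1:
floor((172 - 7) / 3) + 1 = floor(165/3) + 1 = 55 + 1 = 56


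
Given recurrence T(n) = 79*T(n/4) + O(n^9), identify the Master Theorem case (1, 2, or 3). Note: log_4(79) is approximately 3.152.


Master Theorem parameters: a=79, b=4, c=9
log_b(a) = 3.152
Compare b^c with a: 4^9 = 262144 > 79, so c > log_b(a).
Comparing c=9 vs log_b(a)=3.152:
9 > 3.152 => Case 3
Result: T(n) = O(n^9)
Master Theorem case = 3


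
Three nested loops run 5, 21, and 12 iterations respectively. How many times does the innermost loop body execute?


Loop 1 (outermost): 5 iterations
Loop 2 (middle): 21 iterations per outer
Loop 3 (innermost): 12 iterations per middle
Total = 5 * 21 * 12 = 1260


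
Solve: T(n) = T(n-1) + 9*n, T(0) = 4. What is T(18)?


Expanding the recurrence:
T(18) = T(17) + 9*18
       = T(16) + 9*17 + 9*18
       ...
       = T(0) + 9*(1 + 2 + ... + 18)
       = 4 + 9 * 18*19/2
       = 4 + 9 * 171
       = 4 + 1539 = 1543


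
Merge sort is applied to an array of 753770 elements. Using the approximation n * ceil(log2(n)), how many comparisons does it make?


Merge sort divides the array into halves recursively.
Number of levels = ceil(log2(753770)) = 20
At each level, approximately n = 753770 comparisons are needed for merging.
Total comparisons ~ n * ceil(log2(n)) = 753770 * 20 = 15075400


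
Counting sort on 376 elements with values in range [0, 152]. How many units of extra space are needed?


Output array size: 376 (to store sorted result)
Count array size: 153 (one slot per possible value, range 0 to 152)
Total extra space = 376 + 153 = 529


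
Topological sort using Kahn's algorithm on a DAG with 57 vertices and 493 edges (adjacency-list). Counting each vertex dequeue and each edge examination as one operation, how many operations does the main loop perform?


Kahn's algorithm:
  1. Compute in-degrees: O(V + E)
  2. Process queue: each vertex dequeued once (O(V))
     each edge examined once (O(E))
Total = V + E = 57 + 493 = 550


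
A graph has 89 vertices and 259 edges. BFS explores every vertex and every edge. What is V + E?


A full BFS traversal dequeues each vertex once and examines each edge once.
Vertex visits: 89
Edge visits: 259
V + E = 89 + 259 = 348


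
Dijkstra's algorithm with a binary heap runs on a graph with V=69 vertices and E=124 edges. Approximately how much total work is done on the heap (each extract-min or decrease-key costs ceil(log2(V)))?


Dijkstra with a binary heap: each vertex is extracted once, each edge may relax once.
Each heap operation costs O(log V).
V + E = 69 + 124 = 193
ceil(log2(69)) = 7 (since 2^6 = 64 < 69 <= 128 = 2^7)
Total heap work = (V+E) * ceil(log2(V)) = 193 * 7 = 1351


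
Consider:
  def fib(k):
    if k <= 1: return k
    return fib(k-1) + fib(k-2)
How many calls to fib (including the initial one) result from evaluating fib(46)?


Let C(m) = total calls to evaluate fib(m). Then C(0)=C(1)=1, and
C(m) = 1 + C(m-1) + C(m-2) for m >= 2.
Build the table (each entry = 1 + previous two):
  C(0) = 1
  C(1) = 1
  C(2) = 1 + 1 + 1 = 3
  C(3) = 1 + 3 + 1 = 5
  C(4) = 1 + 5 + 3 = 9
  C(5) = 1 + 9 + 5 = 15
  C(6) = 1 + 15 + 9 = 25
  C(7) = 1 + 25 + 15 = 41
  C(8) = 1 + 41 + 25 = 67
  C(9) = 1 + 67 + 41 = 109
  C(10) = 1 + 109 + 67 = 177
  C(11) = 1 + 177 + 109 = 287
  C(12) = 1 + 287 + 177 = 465
  C(13) = 1 + 465 + 287 = 753
  C(14) = 1 + 753 + 465 = 1219
  C(15) = 1 + 1219 + 753 = 1973
  C(16) = 1 + 1973 + 1219 = 3193
  C(17) = 1 + 3193 + 1973 = 5167
  C(18) = 1 + 5167 + 3193 = 8361
  C(19) = 1 + 8361 + 5167 = 13529
  C(20) = 1 + 13529 + 8361 = 21891
  C(21) = 1 + 21891 + 13529 = 35421
  C(22) = 1 + 35421 + 21891 = 57313
  C(23) = 1 + 57313 + 35421 = 92735
  C(24) = 1 + 92735 + 57313 = 150049
  C(25) = 1 + 150049 + 92735 = 242785
  C(26) = 1 + 242785 + 150049 = 392835
  C(27) = 1 + 392835 + 242785 = 635621
  C(28) = 1 + 635621 + 392835 = 1028457
  C(29) = 1 + 1028457 + 635621 = 1664079
  C(30) = 1 + 1664079 + 1028457 = 2692537
  C(31) = 1 + 2692537 + 1664079 = 4356617
  C(32) = 1 + 4356617 + 2692537 = 7049155
  C(33) = 1 + 7049155 + 4356617 = 11405773
  C(34) = 1 + 11405773 + 7049155 = 18454929
  C(35) = 1 + 18454929 + 11405773 = 29860703
  C(36) = 1 + 29860703 + 18454929 = 48315633
  C(37) = 1 + 48315633 + 29860703 = 78176337
  C(38) = 1 + 78176337 + 48315633 = 126491971
  C(39) = 1 + 126491971 + 78176337 = 204668309
  C(40) = 1 + 204668309 + 126491971 = 331160281
  C(41) = 1 + 331160281 + 204668309 = 535828591
  C(42) = 1 + 535828591 + 331160281 = 866988873
  C(43) = 1 + 866988873 + 535828591 = 1402817465
  C(44) = 1 + 1402817465 + 866988873 = 2269806339
  C(45) = 1 + 2269806339 + 1402817465 = 3672623805
  C(46) = 1 + 3672623805 + 2269806339 = 5942430145
Total calls for fib(46) = 5942430145


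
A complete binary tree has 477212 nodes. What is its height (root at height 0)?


In a complete binary tree, level k holds nodes 2^k .. 2^(k+1)-1 (1-indexed).
Height = floor(log2(n)) = floor(log2(477212)) = 18
Check: 2^18 = 262144 <= 477212 < 524288 = 2^19


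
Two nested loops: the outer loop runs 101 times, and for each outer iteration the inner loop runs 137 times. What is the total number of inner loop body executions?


Outer loop: 101 iterations
Inner loop: 137 iterations per outer iteration
Total = 101 * 137 = 13837


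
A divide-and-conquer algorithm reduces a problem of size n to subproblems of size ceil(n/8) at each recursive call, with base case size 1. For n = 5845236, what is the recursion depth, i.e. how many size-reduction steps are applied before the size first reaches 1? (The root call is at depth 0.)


Each step divides the size by 8 (rounding up); after k steps the size is ceil(n/8^k), which equals 1 exactly when 8^k >= n.
So the depth is the smallest k with 8^k >= 5845236, i.e. ceil(log_8(5845236)).
8^7 = 2097152 < 5845236 <= 16777216 = 8^8
Recursion depth = 8


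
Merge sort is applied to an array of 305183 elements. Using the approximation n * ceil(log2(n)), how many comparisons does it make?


Merge sort divides the array into halves recursively.
Number of levels = ceil(log2(305183)) = 19
At each level, approximately n = 305183 comparisons are needed for merging.
Total comparisons ~ n * ceil(log2(n)) = 305183 * 19 = 5798477


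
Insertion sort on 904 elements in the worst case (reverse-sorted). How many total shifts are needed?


In the worst case (reverse-sorted), each element shifts past all previous:
  Element 1: 1 shifts
  Element 2: 2 shifts
  Element 3: 3 shifts
  Element 4: 4 shifts
  Element 5: 5 shifts
  ...
  Element 903: 903 shifts
Total = 1 + 2 + ... + 903
= 904*(904-1)/2 = 408156


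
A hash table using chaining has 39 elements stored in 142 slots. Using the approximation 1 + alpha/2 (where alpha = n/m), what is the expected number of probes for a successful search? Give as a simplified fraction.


Load factor alpha = n/m = 39/142
Expected probes = 1 + alpha/2 = 1 + 39/(2*142)
= 1 + 39/284
= 284/284 + 39/284
= 323/284


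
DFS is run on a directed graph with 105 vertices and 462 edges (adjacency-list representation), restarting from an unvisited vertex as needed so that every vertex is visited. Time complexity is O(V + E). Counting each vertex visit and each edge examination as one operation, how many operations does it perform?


A full DFS traversal processes each vertex exactly once (push/pop on stack).
Each directed edge is examined once.
V = 105, E = 462
V + E = 567


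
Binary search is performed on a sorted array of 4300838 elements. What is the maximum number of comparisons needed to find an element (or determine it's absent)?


Binary search halves the search space each comparison:
  Step 1: search space = 4300838 -> 2150419
  Step 2: search space = 2150419 -> 1075209
  Step 3: search space = 1075209 -> 537604
  Step 4: search space = 537604 -> 268802
  Step 5: search space = 268802 -> 134401
  Step 6: search space = 134401 -> 67200
  Step 7: search space = 67200 -> 33600
  Step 8: search space = 33600 -> 16800
  Step 9: search space = 16800 -> 8400
  Step 10: search space = 8400 -> 4200
  Step 11: search space = 4200 -> 2100
  Step 12: search space = 2100 -> 1050
  Step 13: search space = 1050 -> 525
  Step 14: search space = 525 -> 262
  Step 15: search space = 262 -> 131
  Step 16: search space = 131 -> 65
  Step 17: search space = 65 -> 32
  Step 18: search space = 32 -> 16
  Step 19: search space = 16 -> 8
  Step 20: search space = 8 -> 4
  Step 21: search space = 4 -> 2
  Step 22: search space = 2 -> 1
  Step 23: search space = 1 (final check)
Maximum comparisons = floor(log2(4300838)) + 1 = 22 + 1 = 23


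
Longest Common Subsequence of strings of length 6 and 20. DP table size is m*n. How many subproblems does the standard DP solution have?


DP table indexed by positions in both strings.
First string: 6 positions
Second string: 20 positions
Total = 6 * 20 = 120


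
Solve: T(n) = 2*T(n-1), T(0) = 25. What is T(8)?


Unrolling:
T(8) = 2*T(7) = 2^2*T(6) = ... = 2^8*T(0)
= 2^8 * 25
= 256 * 25 = 6400


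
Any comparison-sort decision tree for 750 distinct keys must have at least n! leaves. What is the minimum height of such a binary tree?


A binary decision tree of height h has at most 2^h leaves and needs at least n! of them, so h >= ceil(log2(n!)).
750! is far too large to multiply out, so use Stirling's series:
  ln(n!) ~ n ln n - n + (1/2) ln(2 pi n) + 1/(12n)  (error below 1/(360 n^3), negligible here)
  ln(750) = 6.6200732
  n ln n = 750 * 6.6200732 = 4965.0549
  (1/2) ln(2 pi * 750) = (1/2) ln(4712.3890) = 4.2290
  1/(12*750) = 0.0001
  ln(750!) ~ 4965.0549 - 750 + 4.2290 + 0.0001 = 4219.2840
Convert to base 2: log2(750!) = 4219.2840 / ln 2 = 4219.2840 / 0.69314718 = 6087.1401
ceil(6087.1401) = 6088


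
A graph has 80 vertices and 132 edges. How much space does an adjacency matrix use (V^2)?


Adjacency matrix: V x V grid of entries
Space = V^2 = 80^2 = 80 * 80 = 6400


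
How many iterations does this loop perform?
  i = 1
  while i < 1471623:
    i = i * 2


The loop variable doubles each iteration:
i = 1 -> 2 -> 4 -> 8 -> 16 -> 32 -> 64 -> 128 -> 256 -> 512 -> 1024 -> 2048 -> 4096 -> 8192 -> 16384 -> 32768 -> 65536 -> 131072 -> 262144 -> 524288 -> 1048576 -> 2097152 (stop, 2097152 >= 1471623)
Number of doublings = ceil(log2(1471623)) = 21


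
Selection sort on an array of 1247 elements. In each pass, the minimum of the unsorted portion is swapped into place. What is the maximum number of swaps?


Selection sort performs one swap per pass:
  Pass 1: find min in positions 0 to 1246, swap with position 0
  Pass 2: find min in positions 1 to 1246, swap with position 1
  Pass 3: find min in positions 2 to 1246, swap with position 2
  Pass 4: find min in positions 3 to 1246, swap with position 3
  Pass 5: find min in positions 4 to 1246, swap with position 4
  ... (1241 more passes)
Total passes (and swaps) = n - 1 = 1247 - 1 = 1246


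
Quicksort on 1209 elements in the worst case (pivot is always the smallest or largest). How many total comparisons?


In the worst case, each partition step picks the worst pivot:
  Partition 1: 1208 comparisons (n-1 elements to compare)
  Partition 2: 1207 comparisons
  Partition 3: 1206 comparisons
  Partition 4: 1205 comparisons
  Partition 5: 1204 comparisons
  ...
  Last partition: 0 comparisons
Total = (n-1) + (n-2) + ... + 1 + 0 = n*(n-1)/2
= 1209*1208/2 = 730236


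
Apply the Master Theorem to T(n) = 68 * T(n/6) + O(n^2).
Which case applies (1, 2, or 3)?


The Master Theorem: T(n) = a*T(n/b) + O(n^c)
  a = 68, b = 6, c = 2
log_b(a) = log_6(68) ~ 2.355
Compare b^c with a: 6^2 = 36 < 68, so c < log_b(a).
Since c < log_b(a), Case 1 applies.
T(n) = O(n^(log_6 68)) ~ O(n^2.355)
Master Theorem case = 1


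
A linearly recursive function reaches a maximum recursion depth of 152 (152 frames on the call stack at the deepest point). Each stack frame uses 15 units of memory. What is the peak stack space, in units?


Maximum recursion depth = 152 frames
Memory per frame = 15 units
Total stack space = depth * frame_size
= 152 * 15 = 2280


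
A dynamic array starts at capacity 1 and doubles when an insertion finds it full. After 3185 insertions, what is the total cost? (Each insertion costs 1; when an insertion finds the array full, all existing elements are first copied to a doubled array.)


Insertion cost: 3185 (one per element)
Resizes occur just before inserting elements 2, 3, 5, 9, ...
Elements copied at each resize: 1 + 2 + 4 + 8 + 16 + 32 + 64 + 128 + 256 + 512 + 1024 + 2048
Sum of copies = 4095 (geometric series: 2^k - 1)
Total = 3185 + 4095 = 7280


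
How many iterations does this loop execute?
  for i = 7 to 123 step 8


The loop variable i takes values starting at 7 and increments by 8 each iteration.
Sequence: i = 7, 15, 23, 31, 39, 47, 55, 63, 71, ...
The upper bound 123 is inclusive, so the count is floor((last - first) / step) + 1:
floor((123 - 7) / 8) + 1 = floor(116/8) + 1 = 14 + 1 = 15


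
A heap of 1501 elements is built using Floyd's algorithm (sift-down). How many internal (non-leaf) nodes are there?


Leaf nodes occupy roughly half the array.
Sift-down is called for each internal node, starting from the last one.
Internal nodes = floor(n/2) = floor(1501/2) = 750


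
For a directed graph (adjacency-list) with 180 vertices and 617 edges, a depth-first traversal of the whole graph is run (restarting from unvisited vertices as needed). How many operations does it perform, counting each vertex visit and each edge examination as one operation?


A full DFS traversal visits each vertex once and examines each edge once.
V = 180
E = 617
Sum = 180 + 617 = 797


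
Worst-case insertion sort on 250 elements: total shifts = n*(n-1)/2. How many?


Sum of shifts = 1 + 2 + 3 + ... + 249
= 250 * 249 / 2
= 62250 / 2
= 31125
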